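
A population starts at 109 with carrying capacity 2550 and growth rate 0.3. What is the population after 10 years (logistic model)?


(K - N0)/N0 = (2550 - 109)/109 = 2441/109 = 22.3945
r*t = 0.3 * 10 = 3; exp(-3) = 0.0497871
22.3945 * 0.0497871 = 1.11496
1 + 1.11496 = 2.11496
N = 2550 / 2.11496 = 1205.70 ≈ 1206

1206


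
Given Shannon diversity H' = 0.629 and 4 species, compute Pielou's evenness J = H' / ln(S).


ln(4) = 1.38629
J = H' / ln(S) = 0.629 / 1.38629 = 0.453729 ≈ 0.4537

0.4537


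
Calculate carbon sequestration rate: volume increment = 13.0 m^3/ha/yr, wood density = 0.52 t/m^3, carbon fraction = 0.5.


C = 13.0 * 0.52 * 0.5 = 3.38 t C/ha/yr

3.38 t C/ha/yr


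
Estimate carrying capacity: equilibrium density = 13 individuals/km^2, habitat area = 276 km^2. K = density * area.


K = 13 * 276 = 3588 individuals

3588 individuals


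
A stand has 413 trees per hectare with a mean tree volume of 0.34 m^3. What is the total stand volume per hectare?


V_stand = 413 * 0.34 = 140.42 ≈ 140.4 m^3/ha

140.4 m^3/ha


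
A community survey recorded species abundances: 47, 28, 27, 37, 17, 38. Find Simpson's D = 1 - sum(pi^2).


Total N = 47 + 28 + 27 + 37 + 17 + 38 = 194
Per-species terms:
  p = 47/194 = 0.242268; p^2 = 0.242268^2 = 0.058694
  p = 28/194 = 0.144330; p^2 = 0.144330^2 = 0.020831
  p = 27/194 = 0.139175; p^2 = 0.139175^2 = 0.019370
  p = 37/194 = 0.190722; p^2 = 0.190722^2 = 0.036375
  p = 17/194 = 0.087629; p^2 = 0.087629^2 = 0.007679
  p = 38/194 = 0.195876; p^2 = 0.195876^2 = 0.038367
sum(p^2) = 0.058694 + 0.020831 + 0.019370 + 0.036375 + 0.007679 + 0.038367 = 0.181316
D = 1 - 0.181316 = 0.818684 ≈ 0.8187

0.8187


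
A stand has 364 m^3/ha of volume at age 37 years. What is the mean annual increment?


MAI = 364 / 37 = 9.8378 ≈ 9.84 m^3/ha/yr

9.84 m^3/ha/yr


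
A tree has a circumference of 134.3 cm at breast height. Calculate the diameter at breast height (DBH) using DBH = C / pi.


DBH = C / pi = 134.3 / 3.141593 = 42.7490 ≈ 42.75 cm

42.75 cm


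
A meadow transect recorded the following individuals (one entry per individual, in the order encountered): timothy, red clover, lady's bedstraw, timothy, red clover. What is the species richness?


Total individuals logged = 5
Distinct species (count of individuals): timothy (2), red clover (2), lady's bedstraw (1)
Species richness = number of distinct species = 3

3


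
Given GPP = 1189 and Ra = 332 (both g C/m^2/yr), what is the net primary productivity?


NPP = GPP - Ra = 1189 - 332 = 857 g C/m^2/yr

857 g C/m^2/yr


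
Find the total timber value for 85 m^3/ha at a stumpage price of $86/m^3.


Value = 85 * 86 = $7310/ha

$7310/ha


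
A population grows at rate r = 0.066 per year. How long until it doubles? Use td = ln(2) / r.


td = ln(2) / 0.066 = 0.693147 / 0.066 = 10.5022 ≈ 10.5 years

10.5 years


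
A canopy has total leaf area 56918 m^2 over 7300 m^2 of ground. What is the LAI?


LAI = 56918 / 7300 = 7.7970 ≈ 7.80

7.80


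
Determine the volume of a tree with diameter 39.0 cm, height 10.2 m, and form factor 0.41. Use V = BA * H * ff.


(D/200)^2 = (39.0/200)^2 = 0.195^2 = 0.038025
BA = 3.141593 * 0.038025 = 0.119459 m^2
V = 0.119459 * 10.2 * 0.41 = 0.499578 ≈ 0.500 m^3

0.500 m^3


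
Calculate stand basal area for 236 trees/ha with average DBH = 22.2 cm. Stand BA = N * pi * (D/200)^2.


(D/200)^2 = (22.2/200)^2 = 0.111^2 = 0.012321
Individual BA = 3.141593 * 0.012321 = 0.0387076 m^2
Stand BA = 236 * 0.0387076 = 9.13499 ≈ 9.13 m^2/ha

9.13 m^2/ha


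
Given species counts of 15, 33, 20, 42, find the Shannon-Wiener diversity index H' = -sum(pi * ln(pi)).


Total N = 15 + 33 + 20 + 42 = 110
Per-species terms:
  p = 15/110 = 0.136364; ln(p) = -1.992427; p*ln(p) = 0.136364 * (-1.992427) = -0.271695
  p = 33/110 = 0.300000; ln(p) = -1.203973; p*ln(p) = 0.300000 * (-1.203973) = -0.361192
  p = 20/110 = 0.181818; ln(p) = -1.704749; p*ln(p) = 0.181818 * (-1.704749) = -0.309954
  p = 42/110 = 0.381818; ln(p) = -0.962811; p*ln(p) = 0.381818 * (-0.962811) = -0.367619
sum(p*ln(p)) = (-0.271695) + (-0.361192) + (-0.309954) + (-0.367619) = -1.310460
H' = -(-1.310460) = 1.310460 ≈ 1.3105

1.3105


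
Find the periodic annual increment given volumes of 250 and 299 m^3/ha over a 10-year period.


PAI = (V2 - V1) / period = (299 - 250) / 10 = 49 / 10 = 4.90 m^3/ha/yr

4.90 m^3/ha/yr


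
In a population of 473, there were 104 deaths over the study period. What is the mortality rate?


Mortality rate = 104 / 473 = 0.219873 ≈ 0.2199

0.2199


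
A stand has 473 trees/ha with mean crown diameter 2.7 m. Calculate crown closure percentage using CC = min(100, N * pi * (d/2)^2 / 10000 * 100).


(d/2)^2 = (2.7/2)^2 = 1.35^2 = 1.8225
Crown area = 3.141593 * 1.8225 = 5.72555 m^2
N * area / 10000 * 100 = 473 * 5.72555 / 10000 * 100 = 27.0819
CC = min(100, 27.0819) = 27.0819 ≈ 27.1%

27.1%


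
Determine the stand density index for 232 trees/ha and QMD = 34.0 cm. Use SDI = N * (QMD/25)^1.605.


QMD/25 = 34.0/25 = 1.36
(1.36)^1.605 = exp(1.605 * ln(1.36)) = exp(1.605 * 0.307485) = exp(0.493513) = 1.63806
SDI = 232 * 1.63806 = 380.030 ≈ 380

380


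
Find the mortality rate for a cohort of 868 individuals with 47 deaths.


Mortality rate = 47 / 868 = 0.054147 ≈ 0.0541

0.0541


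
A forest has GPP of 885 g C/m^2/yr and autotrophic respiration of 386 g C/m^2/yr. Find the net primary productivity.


NPP = GPP - Ra = 885 - 386 = 499 g C/m^2/yr

499 g C/m^2/yr


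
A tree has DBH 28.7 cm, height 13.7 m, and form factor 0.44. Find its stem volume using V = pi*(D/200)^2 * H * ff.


(D/200)^2 = (28.7/200)^2 = 0.1435^2 = 0.02059225
BA = 3.141593 * 0.02059225 = 0.0646925 m^2
V = 0.0646925 * 13.7 * 0.44 = 0.389966 ≈ 0.390 m^3

0.390 m^3


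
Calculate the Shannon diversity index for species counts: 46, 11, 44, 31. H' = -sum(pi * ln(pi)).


Total N = 46 + 11 + 44 + 31 = 132
Per-species terms:
  p = 46/132 = 0.348485; ln(p) = -1.054160; p*ln(p) = 0.348485 * (-1.054160) = -0.367359
  p = 11/132 = 0.083333; ln(p) = -2.484911; p*ln(p) = 0.083333 * (-2.484911) = -0.207075
  p = 44/132 = 0.333333; ln(p) = -1.098613; p*ln(p) = 0.333333 * (-1.098613) = -0.366204
  p = 31/132 = 0.234848; ln(p) = -1.448817; p*ln(p) = 0.234848 * (-1.448817) = -0.340252
sum(p*ln(p)) = (-0.367359) + (-0.207075) + (-0.366204) + (-0.340252) = -1.280890
H' = -(-1.280890) = 1.280890 ≈ 1.2809

1.2809


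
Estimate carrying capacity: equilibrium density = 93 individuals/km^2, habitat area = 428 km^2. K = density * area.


K = 93 * 428 = 39804 individuals

39804 individuals


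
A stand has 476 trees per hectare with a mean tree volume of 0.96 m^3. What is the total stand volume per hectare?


V_stand = 476 * 0.96 = 456.96 ≈ 457.0 m^3/ha

457.0 m^3/ha


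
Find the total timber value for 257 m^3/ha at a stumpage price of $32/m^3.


Value = 257 * 32 = $8224/ha

$8224/ha


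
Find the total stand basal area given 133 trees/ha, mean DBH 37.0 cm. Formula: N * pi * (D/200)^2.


(D/200)^2 = (37.0/200)^2 = 0.185^2 = 0.034225
Individual BA = 3.141593 * 0.034225 = 0.107521 m^2
Stand BA = 133 * 0.107521 = 14.3003 ≈ 14.30 m^2/ha

14.30 m^2/ha


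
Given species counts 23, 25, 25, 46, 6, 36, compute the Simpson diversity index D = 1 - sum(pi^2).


Total N = 23 + 25 + 25 + 46 + 6 + 36 = 161
Per-species terms:
  p = 23/161 = 0.142857; p^2 = 0.142857^2 = 0.020408
  p = 25/161 = 0.155280; p^2 = 0.155280^2 = 0.024112
  p = 25/161 = 0.155280; p^2 = 0.155280^2 = 0.024112
  p = 46/161 = 0.285714; p^2 = 0.285714^2 = 0.081632
  p = 6/161 = 0.037267; p^2 = 0.037267^2 = 0.001389
  p = 36/161 = 0.223602; p^2 = 0.223602^2 = 0.049998
sum(p^2) = 0.020408 + 0.024112 + 0.024112 + 0.081632 + 0.001389 + 0.049998 = 0.201651
D = 1 - 0.201651 = 0.798349 ≈ 0.7983

0.7983


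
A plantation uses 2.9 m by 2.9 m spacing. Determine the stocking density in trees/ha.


N = 10000 / 2.9^2 = 10000 / 8.41 = 1189.06 ≈ 1189 trees/ha

1189 trees/ha


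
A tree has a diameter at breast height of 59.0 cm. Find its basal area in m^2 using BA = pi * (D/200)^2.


D/200 = 59.0/200 = 0.295 m
(D/200)^2 = 0.295^2 = 0.087025
BA = 3.141593 * 0.087025 = 0.273397 ≈ 0.2734 m^2

0.2734 m^2


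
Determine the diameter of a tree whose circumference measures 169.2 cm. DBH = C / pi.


DBH = C / pi = 169.2 / 3.141593 = 53.8580 ≈ 53.86 cm

53.86 cm


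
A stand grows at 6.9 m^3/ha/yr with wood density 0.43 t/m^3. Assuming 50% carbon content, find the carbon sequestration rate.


C = 6.9 * 0.43 * 0.5 = 1.4835 ≈ 1.48 t C/ha/yr

1.48 t C/ha/yr


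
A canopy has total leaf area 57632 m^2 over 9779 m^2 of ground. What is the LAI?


LAI = 57632 / 9779 = 5.8934 ≈ 5.89

5.89


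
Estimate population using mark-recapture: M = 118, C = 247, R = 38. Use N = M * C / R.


N = M * C / R = 118 * 247 / 38 = 29146 / 38 = 767

767 individuals


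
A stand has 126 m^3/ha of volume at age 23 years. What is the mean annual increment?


MAI = 126 / 23 = 5.4783 ≈ 5.48 m^3/ha/yr

5.48 m^3/ha/yr


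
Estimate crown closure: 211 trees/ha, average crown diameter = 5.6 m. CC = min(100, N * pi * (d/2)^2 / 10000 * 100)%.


(d/2)^2 = (5.6/2)^2 = 2.8^2 = 7.84
Crown area = 3.141593 * 7.84 = 24.6301 m^2
N * area / 10000 * 100 = 211 * 24.6301 / 10000 * 100 = 51.9695
CC = min(100, 51.9695) = 51.9695 ≈ 52.0%

52.0%


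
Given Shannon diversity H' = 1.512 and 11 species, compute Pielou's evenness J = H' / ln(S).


ln(11) = 2.39790
J = H' / ln(S) = 1.512 / 2.39790 = 0.630552 ≈ 0.6306

0.6306


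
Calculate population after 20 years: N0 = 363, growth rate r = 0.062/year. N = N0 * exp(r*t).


r*t = 0.062 * 20 = 1.24
exp(1.24) = 3.45561
N = 363 * 3.45561 = 1254.39 ≈ 1254

1254


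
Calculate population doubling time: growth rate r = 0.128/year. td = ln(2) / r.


td = ln(2) / 0.128 = 0.693147 / 0.128 = 5.41521 ≈ 5.4 years

5.4 years


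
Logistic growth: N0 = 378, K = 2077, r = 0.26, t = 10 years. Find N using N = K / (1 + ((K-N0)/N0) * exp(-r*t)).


(K - N0)/N0 = (2077 - 378)/378 = 1699/378 = 4.49471
r*t = 0.26 * 10 = 2.6; exp(-2.6) = 0.0742736
4.49471 * 0.0742736 = 0.333838
1 + 0.333838 = 1.33384
N = 2077 / 1.33384 = 1557.16 ≈ 1557

1557


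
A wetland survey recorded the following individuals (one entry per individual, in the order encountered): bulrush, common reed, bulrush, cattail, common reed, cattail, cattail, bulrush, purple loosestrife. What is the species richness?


Total individuals logged = 9
Distinct species (count of individuals): bulrush (3), common reed (2), cattail (3), purple loosestrife (1)
Species richness = number of distinct species = 4

4


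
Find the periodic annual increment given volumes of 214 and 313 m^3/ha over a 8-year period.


PAI = (V2 - V1) / period = (313 - 214) / 8 = 99 / 8 = 12.3750 ≈ 12.38 m^3/ha/yr

12.38 m^3/ha/yr


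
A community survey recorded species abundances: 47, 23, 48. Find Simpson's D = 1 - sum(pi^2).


Total N = 47 + 23 + 48 = 118
Per-species terms:
  p = 47/118 = 0.398305; p^2 = 0.398305^2 = 0.158647
  p = 23/118 = 0.194915; p^2 = 0.194915^2 = 0.037992
  p = 48/118 = 0.406780; p^2 = 0.406780^2 = 0.165470
sum(p^2) = 0.158647 + 0.037992 + 0.165470 = 0.362109
D = 1 - 0.362109 = 0.637891 ≈ 0.6379

0.6379


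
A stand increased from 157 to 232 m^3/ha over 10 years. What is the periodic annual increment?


PAI = (V2 - V1) / period = (232 - 157) / 10 = 75 / 10 = 7.50 m^3/ha/yr

7.50 m^3/ha/yr


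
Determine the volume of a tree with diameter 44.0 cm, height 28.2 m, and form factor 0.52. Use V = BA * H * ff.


(D/200)^2 = (44.0/200)^2 = 0.22^2 = 0.0484
BA = 3.141593 * 0.0484 = 0.152053 m^2
V = 0.152053 * 28.2 * 0.52 = 2.22971 ≈ 2.230 m^3

2.230 m^3


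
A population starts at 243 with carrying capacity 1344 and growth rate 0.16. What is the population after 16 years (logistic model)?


(K - N0)/N0 = (1344 - 243)/243 = 1101/243 = 4.53086
r*t = 0.16 * 16 = 2.56; exp(-2.56) = 0.0773047
4.53086 * 0.0773047 = 0.350257
1 + 0.350257 = 1.35026
N = 1344 / 1.35026 = 995.364 ≈ 995

995


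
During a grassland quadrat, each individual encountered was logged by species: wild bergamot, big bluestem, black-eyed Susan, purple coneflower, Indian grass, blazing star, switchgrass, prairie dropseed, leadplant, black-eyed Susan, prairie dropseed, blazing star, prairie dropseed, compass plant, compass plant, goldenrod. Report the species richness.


Total individuals logged = 16
Distinct species (count of individuals): wild bergamot (1), big bluestem (1), black-eyed Susan (2), purple coneflower (1), Indian grass (1), blazing star (2), switchgrass (1), prairie dropseed (3), leadplant (1), compass plant (2), goldenrod (1)
Species richness = number of distinct species = 11

11


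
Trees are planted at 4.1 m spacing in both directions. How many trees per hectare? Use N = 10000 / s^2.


N = 10000 / 4.1^2 = 10000 / 16.81 = 594.884 ≈ 595 trees/ha

595 trees/ha


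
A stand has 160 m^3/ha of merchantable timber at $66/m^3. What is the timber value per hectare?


Value = 160 * 66 = $10560/ha

$10560/ha


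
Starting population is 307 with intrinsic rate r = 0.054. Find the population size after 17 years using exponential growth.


r*t = 0.054 * 17 = 0.918
exp(0.918) = 2.50428
N = 307 * 2.50428 = 768.814 ≈ 769

769


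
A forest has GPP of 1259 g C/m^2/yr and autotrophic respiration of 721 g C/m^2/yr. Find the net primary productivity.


NPP = GPP - Ra = 1259 - 721 = 538 g C/m^2/yr

538 g C/m^2/yr


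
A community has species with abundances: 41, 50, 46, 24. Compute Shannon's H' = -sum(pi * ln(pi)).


Total N = 41 + 50 + 46 + 24 = 161
Per-species terms:
  p = 41/161 = 0.254658; ln(p) = -1.367834; p*ln(p) = 0.254658 * (-1.367834) = -0.348330
  p = 50/161 = 0.310559; ln(p) = -1.169381; p*ln(p) = 0.310559 * (-1.169381) = -0.363162
  p = 46/161 = 0.285714; ln(p) = -1.252764; p*ln(p) = 0.285714 * (-1.252764) = -0.357932
  p = 24/161 = 0.149068; ln(p) = -1.903353; p*ln(p) = 0.149068 * (-1.903353) = -0.283729
sum(p*ln(p)) = (-0.348330) + (-0.363162) + (-0.357932) + (-0.283729) = -1.353153
H' = -(-1.353153) = 1.353153 ≈ 1.3532

1.3532


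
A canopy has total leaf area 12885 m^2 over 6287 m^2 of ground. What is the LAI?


LAI = 12885 / 6287 = 2.0495 ≈ 2.05

2.05


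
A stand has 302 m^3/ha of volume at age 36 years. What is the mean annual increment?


MAI = 302 / 36 = 8.3889 ≈ 8.39 m^3/ha/yr

8.39 m^3/ha/yr


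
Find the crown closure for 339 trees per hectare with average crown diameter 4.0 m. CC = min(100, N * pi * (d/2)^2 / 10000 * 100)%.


(d/2)^2 = (4.0/2)^2 = 2^2 = 4
Crown area = 3.141593 * 4 = 12.5664 m^2
N * area / 10000 * 100 = 339 * 12.5664 / 10000 * 100 = 42.6001
CC = min(100, 42.6001) = 42.6001 ≈ 42.6%

42.6%


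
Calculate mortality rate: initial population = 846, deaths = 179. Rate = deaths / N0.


Mortality rate = 179 / 846 = 0.211584 ≈ 0.2116

0.2116


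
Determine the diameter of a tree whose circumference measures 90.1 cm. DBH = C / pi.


DBH = C / pi = 90.1 / 3.141593 = 28.6797 ≈ 28.68 cm

28.68 cm


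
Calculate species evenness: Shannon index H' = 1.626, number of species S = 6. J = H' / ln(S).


ln(6) = 1.79176
J = H' / ln(S) = 1.626 / 1.79176 = 0.907488 ≈ 0.9075

0.9075


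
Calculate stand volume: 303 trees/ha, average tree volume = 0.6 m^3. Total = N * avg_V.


V_stand = 303 * 0.6 = 181.8 m^3/ha

181.8 m^3/ha


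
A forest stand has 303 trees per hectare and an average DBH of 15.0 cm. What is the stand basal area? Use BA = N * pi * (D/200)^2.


(D/200)^2 = (15.0/200)^2 = 0.075^2 = 0.005625
Individual BA = 3.141593 * 0.005625 = 0.0176715 m^2
Stand BA = 303 * 0.0176715 = 5.35446 ≈ 5.35 m^2/ha

5.35 m^2/ha


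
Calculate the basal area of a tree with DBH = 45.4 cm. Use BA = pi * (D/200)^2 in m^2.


D/200 = 45.4/200 = 0.227 m
(D/200)^2 = 0.227^2 = 0.051529
BA = 3.141593 * 0.051529 = 0.161883 ≈ 0.1619 m^2

0.1619 m^2


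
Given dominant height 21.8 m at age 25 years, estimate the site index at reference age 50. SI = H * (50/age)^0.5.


50/25 = 2.00000
(2.00000)^0.5 = 1.41421
SI = 21.8 * 1.41421 = 30.8298 ≈ 30.8 m

30.8 m


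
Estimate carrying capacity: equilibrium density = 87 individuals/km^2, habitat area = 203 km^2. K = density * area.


K = 87 * 203 = 17661 individuals

17661 individuals


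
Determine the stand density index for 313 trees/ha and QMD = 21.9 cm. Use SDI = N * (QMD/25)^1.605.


QMD/25 = 21.9/25 = 0.876
(0.876)^1.605 = exp(1.605 * ln(0.876)) = exp(1.605 * (-0.132389)) = exp(-0.212484) = 0.808573
SDI = 313 * 0.808573 = 253.083 ≈ 253

253


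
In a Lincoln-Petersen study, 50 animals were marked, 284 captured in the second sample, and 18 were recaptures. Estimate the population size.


N = M * C / R = 50 * 284 / 18 = 14200 / 18 = 788.89 ≈ 789

789 individuals


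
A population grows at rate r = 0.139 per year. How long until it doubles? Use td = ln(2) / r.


td = ln(2) / 0.139 = 0.693147 / 0.139 = 4.98667 ≈ 5.0 years

5.0 years


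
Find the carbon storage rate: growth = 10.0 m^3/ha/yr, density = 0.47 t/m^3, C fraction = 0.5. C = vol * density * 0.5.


C = 10.0 * 0.47 * 0.5 = 2.35 t C/ha/yr

2.35 t C/ha/yr


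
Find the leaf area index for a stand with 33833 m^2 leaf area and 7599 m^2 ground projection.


LAI = 33833 / 7599 = 4.4523 ≈ 4.45

4.45


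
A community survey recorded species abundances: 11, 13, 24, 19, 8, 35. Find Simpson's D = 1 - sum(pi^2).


Total N = 11 + 13 + 24 + 19 + 8 + 35 = 110
Per-species terms:
  p = 11/110 = 0.100000; p^2 = 0.100000^2 = 0.010000
  p = 13/110 = 0.118182; p^2 = 0.118182^2 = 0.013967
  p = 24/110 = 0.218182; p^2 = 0.218182^2 = 0.047603
  p = 19/110 = 0.172727; p^2 = 0.172727^2 = 0.029835
  p = 8/110 = 0.072727; p^2 = 0.072727^2 = 0.005289
  p = 35/110 = 0.318182; p^2 = 0.318182^2 = 0.101240
sum(p^2) = 0.010000 + 0.013967 + 0.047603 + 0.029835 + 0.005289 + 0.101240 = 0.207934
D = 1 - 0.207934 = 0.792066 ≈ 0.7921

0.7921


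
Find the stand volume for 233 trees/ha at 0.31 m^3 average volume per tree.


V_stand = 233 * 0.31 = 72.23 ≈ 72.2 m^3/ha

72.2 m^3/ha


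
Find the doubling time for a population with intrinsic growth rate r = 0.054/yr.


td = ln(2) / 0.054 = 0.693147 / 0.054 = 12.8361 ≈ 12.8 years

12.8 years


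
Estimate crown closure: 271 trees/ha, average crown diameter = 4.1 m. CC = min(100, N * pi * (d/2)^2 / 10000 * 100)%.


(d/2)^2 = (4.1/2)^2 = 2.05^2 = 4.2025
Crown area = 3.141593 * 4.2025 = 13.2025 m^2
N * area / 10000 * 100 = 271 * 13.2025 / 10000 * 100 = 35.7788
CC = min(100, 35.7788) = 35.7788 ≈ 35.8%

35.8%


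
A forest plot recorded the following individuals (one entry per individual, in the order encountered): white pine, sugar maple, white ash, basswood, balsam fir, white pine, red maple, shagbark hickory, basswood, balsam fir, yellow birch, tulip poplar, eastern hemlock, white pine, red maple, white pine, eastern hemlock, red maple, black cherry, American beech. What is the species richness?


Total individuals logged = 20
Distinct species (count of individuals): white pine (4), sugar maple (1), white ash (1), basswood (2), balsam fir (2), red maple (3), shagbark hickory (1), yellow birch (1), tulip poplar (1), eastern hemlock (2), black cherry (1), American beech (1)
Species richness = number of distinct species = 12

12


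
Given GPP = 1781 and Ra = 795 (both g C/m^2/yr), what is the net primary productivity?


NPP = GPP - Ra = 1781 - 795 = 986 g C/m^2/yr

986 g C/m^2/yr


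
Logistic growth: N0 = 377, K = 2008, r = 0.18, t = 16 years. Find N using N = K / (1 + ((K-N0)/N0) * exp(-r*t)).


(K - N0)/N0 = (2008 - 377)/377 = 1631/377 = 4.32626
r*t = 0.18 * 16 = 2.88; exp(-2.88) = 0.0561348
4.32626 * 0.0561348 = 0.242854
1 + 0.242854 = 1.24285
N = 2008 / 1.24285 = 1615.64 ≈ 1616

1616


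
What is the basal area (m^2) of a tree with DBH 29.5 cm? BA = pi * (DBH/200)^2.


D/200 = 29.5/200 = 0.1475 m
(D/200)^2 = 0.1475^2 = 0.02175625
BA = 3.141593 * 0.02175625 = 0.0683493 ≈ 0.0683 m^2

0.0683 m^2


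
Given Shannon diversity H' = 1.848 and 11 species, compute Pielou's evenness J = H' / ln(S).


ln(11) = 2.39790
J = H' / ln(S) = 1.848 / 2.39790 = 0.770674 ≈ 0.7707

0.7707


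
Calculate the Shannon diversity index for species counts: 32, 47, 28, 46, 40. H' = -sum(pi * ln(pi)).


Total N = 32 + 47 + 28 + 46 + 40 = 193
Per-species terms:
  p = 32/193 = 0.165803; ln(p) = -1.796955; p*ln(p) = 0.165803 * (-1.796955) = -0.297941
  p = 47/193 = 0.243523; ln(p) = -1.412544; p*ln(p) = 0.243523 * (-1.412544) = -0.343987
  p = 28/193 = 0.145078; ln(p) = -1.930484; p*ln(p) = 0.145078 * (-1.930484) = -0.280071
  p = 46/193 = 0.238342; ln(p) = -1.434049; p*ln(p) = 0.238342 * (-1.434049) = -0.341794
  p = 40/193 = 0.207254; ln(p) = -1.573810; p*ln(p) = 0.207254 * (-1.573810) = -0.326178
sum(p*ln(p)) = (-0.297941) + (-0.343987) + (-0.280071) + (-0.341794) + (-0.326178) = -1.589971
H' = -(-1.589971) = 1.589971 ≈ 1.5900

1.5900


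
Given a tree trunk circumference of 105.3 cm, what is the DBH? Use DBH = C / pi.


DBH = C / pi = 105.3 / 3.141593 = 33.5180 ≈ 33.52 cm

33.52 cm


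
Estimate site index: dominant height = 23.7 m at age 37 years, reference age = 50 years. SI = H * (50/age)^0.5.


50/37 = 1.35135
(1.35135)^0.5 = 1.16248
SI = 23.7 * 1.16248 = 27.5508 ≈ 27.6 m

27.6 m


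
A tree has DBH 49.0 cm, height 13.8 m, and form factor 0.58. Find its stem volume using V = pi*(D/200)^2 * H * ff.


(D/200)^2 = (49.0/200)^2 = 0.245^2 = 0.060025
BA = 3.141593 * 0.060025 = 0.188574 m^2
V = 0.188574 * 13.8 * 0.58 = 1.50935 ≈ 1.509 m^3

1.509 m^3


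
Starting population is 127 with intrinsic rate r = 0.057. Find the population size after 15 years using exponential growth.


r*t = 0.057 * 15 = 0.855
exp(0.855) = 2.35137
N = 127 * 2.35137 = 298.624 ≈ 299

299


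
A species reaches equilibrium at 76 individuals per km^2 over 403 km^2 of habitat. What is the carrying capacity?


K = 76 * 403 = 30628 individuals

30628 individuals


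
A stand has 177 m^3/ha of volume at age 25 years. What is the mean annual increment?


MAI = 177 / 25 = 7.08 m^3/ha/yr

7.08 m^3/ha/yr


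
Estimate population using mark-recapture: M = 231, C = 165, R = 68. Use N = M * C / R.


N = M * C / R = 231 * 165 / 68 = 38115 / 68 = 560.51 ≈ 561

561 individuals


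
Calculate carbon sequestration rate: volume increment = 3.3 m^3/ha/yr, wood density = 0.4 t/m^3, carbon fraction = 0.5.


C = 3.3 * 0.4 * 0.5 = 0.66 t C/ha/yr

0.66 t C/ha/yr


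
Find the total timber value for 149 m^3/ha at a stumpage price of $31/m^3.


Value = 149 * 31 = $4619/ha

$4619/ha


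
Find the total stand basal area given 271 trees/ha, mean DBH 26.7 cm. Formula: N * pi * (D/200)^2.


(D/200)^2 = (26.7/200)^2 = 0.1335^2 = 0.01782225
Individual BA = 3.141593 * 0.01782225 = 0.0559903 m^2
Stand BA = 271 * 0.0559903 = 15.1734 ≈ 15.17 m^2/ha

15.17 m^2/ha


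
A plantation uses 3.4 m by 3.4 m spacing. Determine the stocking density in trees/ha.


N = 10000 / 3.4^2 = 10000 / 11.56 = 865.052 ≈ 865 trees/ha

865 trees/ha


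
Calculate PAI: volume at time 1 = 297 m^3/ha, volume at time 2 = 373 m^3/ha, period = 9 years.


PAI = (V2 - V1) / period = (373 - 297) / 9 = 76 / 9 = 8.4444 ≈ 8.44 m^3/ha/yr

8.44 m^3/ha/yr


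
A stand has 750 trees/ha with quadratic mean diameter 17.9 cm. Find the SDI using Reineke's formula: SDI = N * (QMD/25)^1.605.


QMD/25 = 17.9/25 = 0.716
(0.716)^1.605 = exp(1.605 * ln(0.716)) = exp(1.605 * (-0.334075)) = exp(-0.536190) = 0.584973
SDI = 750 * 0.584973 = 438.730 ≈ 439

439


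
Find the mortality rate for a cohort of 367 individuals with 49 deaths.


Mortality rate = 49 / 367 = 0.133515 ≈ 0.1335

0.1335


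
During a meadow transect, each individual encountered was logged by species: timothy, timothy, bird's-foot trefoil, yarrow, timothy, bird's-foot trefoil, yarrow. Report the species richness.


Total individuals logged = 7
Distinct species (count of individuals): timothy (3), bird's-foot trefoil (2), yarrow (2)
Species richness = number of distinct species = 3

3


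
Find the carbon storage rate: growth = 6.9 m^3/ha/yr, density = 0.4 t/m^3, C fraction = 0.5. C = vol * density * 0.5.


C = 6.9 * 0.4 * 0.5 = 1.38 t C/ha/yr

1.38 t C/ha/yr


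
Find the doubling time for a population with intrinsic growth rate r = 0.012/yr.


td = ln(2) / 0.012 = 0.693147 / 0.012 = 57.7623 ≈ 57.8 years

57.8 years


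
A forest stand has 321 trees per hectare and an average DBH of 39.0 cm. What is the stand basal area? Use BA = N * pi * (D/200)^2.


(D/200)^2 = (39.0/200)^2 = 0.195^2 = 0.038025
Individual BA = 3.141593 * 0.038025 = 0.119459 m^2
Stand BA = 321 * 0.119459 = 38.3463 ≈ 38.35 m^2/ha

38.35 m^2/ha


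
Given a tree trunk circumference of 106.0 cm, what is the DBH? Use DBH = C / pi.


DBH = C / pi = 106.0 / 3.141593 = 33.7408 ≈ 33.74 cm

33.74 cm


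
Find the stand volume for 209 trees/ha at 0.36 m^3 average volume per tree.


V_stand = 209 * 0.36 = 75.24 ≈ 75.2 m^3/ha

75.2 m^3/ha


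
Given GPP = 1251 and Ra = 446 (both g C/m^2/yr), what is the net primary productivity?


NPP = GPP - Ra = 1251 - 446 = 805 g C/m^2/yr

805 g C/m^2/yr


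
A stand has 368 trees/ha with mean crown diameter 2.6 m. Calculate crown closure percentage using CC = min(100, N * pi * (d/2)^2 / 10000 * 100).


(d/2)^2 = (2.6/2)^2 = 1.3^2 = 1.69
Crown area = 3.141593 * 1.69 = 5.30929 m^2
N * area / 10000 * 100 = 368 * 5.30929 / 10000 * 100 = 19.5382
CC = min(100, 19.5382) = 19.5382 ≈ 19.5%

19.5%


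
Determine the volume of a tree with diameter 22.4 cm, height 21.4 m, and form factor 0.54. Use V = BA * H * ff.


(D/200)^2 = (22.4/200)^2 = 0.112^2 = 0.012544
BA = 3.141593 * 0.012544 = 0.0394081 m^2
V = 0.0394081 * 21.4 * 0.54 = 0.455400 ≈ 0.455 m^3

0.455 m^3


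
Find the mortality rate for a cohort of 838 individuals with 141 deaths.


Mortality rate = 141 / 838 = 0.168258 ≈ 0.1683

0.1683


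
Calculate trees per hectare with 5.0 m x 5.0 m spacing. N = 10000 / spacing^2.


N = 10000 / 5.0^2 = 10000 / 25 = 400.000 ≈ 400 trees/ha

400 trees/ha


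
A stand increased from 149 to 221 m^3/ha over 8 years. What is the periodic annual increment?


PAI = (V2 - V1) / period = (221 - 149) / 8 = 72 / 8 = 9.00 m^3/ha/yr

9.00 m^3/ha/yr


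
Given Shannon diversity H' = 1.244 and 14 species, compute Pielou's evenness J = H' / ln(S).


ln(14) = 2.63906
J = H' / ln(S) = 1.244 / 2.63906 = 0.471380 ≈ 0.4714

0.4714


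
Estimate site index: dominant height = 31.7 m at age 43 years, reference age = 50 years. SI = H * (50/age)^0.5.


50/43 = 1.16279
(1.16279)^0.5 = 1.07833
SI = 31.7 * 1.07833 = 34.1831 ≈ 34.2 m

34.2 m


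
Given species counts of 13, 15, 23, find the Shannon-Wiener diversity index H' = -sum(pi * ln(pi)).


Total N = 13 + 15 + 23 = 51
Per-species terms:
  p = 13/51 = 0.254902; ln(p) = -1.366876; p*ln(p) = 0.254902 * (-1.366876) = -0.348419
  p = 15/51 = 0.294118; ln(p) = -1.223774; p*ln(p) = 0.294118 * (-1.223774) = -0.359934
  p = 23/51 = 0.450980; ln(p) = -0.796332; p*ln(p) = 0.450980 * (-0.796332) = -0.359130
sum(p*ln(p)) = (-0.348419) + (-0.359934) + (-0.359130) = -1.067483
H' = -(-1.067483) = 1.067483 ≈ 1.0675

1.0675


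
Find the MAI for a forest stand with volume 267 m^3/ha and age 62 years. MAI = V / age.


MAI = 267 / 62 = 4.3065 ≈ 4.31 m^3/ha/yr

4.31 m^3/ha/yr


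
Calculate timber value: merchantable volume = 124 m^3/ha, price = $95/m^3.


Value = 124 * 95 = $11780/ha

$11780/ha


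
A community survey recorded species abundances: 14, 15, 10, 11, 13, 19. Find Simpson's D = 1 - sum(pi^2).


Total N = 14 + 15 + 10 + 11 + 13 + 19 = 82
Per-species terms:
  p = 14/82 = 0.170732; p^2 = 0.170732^2 = 0.029149
  p = 15/82 = 0.182927; p^2 = 0.182927^2 = 0.033462
  p = 10/82 = 0.121951; p^2 = 0.121951^2 = 0.014872
  p = 11/82 = 0.134146; p^2 = 0.134146^2 = 0.017995
  p = 13/82 = 0.158537; p^2 = 0.158537^2 = 0.025134
  p = 19/82 = 0.231707; p^2 = 0.231707^2 = 0.053688
sum(p^2) = 0.029149 + 0.033462 + 0.014872 + 0.017995 + 0.025134 + 0.053688 = 0.174300
D = 1 - 0.174300 = 0.825700 ≈ 0.8257

0.8257


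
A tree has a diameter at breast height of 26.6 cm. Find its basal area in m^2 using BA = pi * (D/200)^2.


D/200 = 26.6/200 = 0.133 m
(D/200)^2 = 0.133^2 = 0.017689
BA = 3.141593 * 0.017689 = 0.0555716 ≈ 0.0556 m^2

0.0556 m^2


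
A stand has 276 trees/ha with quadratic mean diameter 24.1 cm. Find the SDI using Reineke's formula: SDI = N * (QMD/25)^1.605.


QMD/25 = 24.1/25 = 0.964
(0.964)^1.605 = exp(1.605 * ln(0.964)) = exp(1.605 * (-0.0366640)) = exp(-0.0588457) = 0.942852
SDI = 276 * 0.942852 = 260.227 ≈ 260

260


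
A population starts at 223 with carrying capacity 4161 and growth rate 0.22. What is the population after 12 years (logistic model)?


(K - N0)/N0 = (4161 - 223)/223 = 3938/223 = 17.6592
r*t = 0.22 * 12 = 2.64; exp(-2.64) = 0.0713613
17.6592 * 0.0713613 = 1.26018
1 + 1.26018 = 2.26018
N = 4161 / 2.26018 = 1841.00 ≈ 1841

1841


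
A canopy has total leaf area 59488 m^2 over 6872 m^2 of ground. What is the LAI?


LAI = 59488 / 6872 = 8.6566 ≈ 8.66

8.66


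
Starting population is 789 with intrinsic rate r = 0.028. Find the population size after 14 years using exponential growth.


r*t = 0.028 * 14 = 0.392
exp(0.392) = 1.47994
N = 789 * 1.47994 = 1167.67 ≈ 1168

1168


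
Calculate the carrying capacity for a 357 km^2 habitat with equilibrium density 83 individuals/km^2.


K = 83 * 357 = 29631 individuals

29631 individuals


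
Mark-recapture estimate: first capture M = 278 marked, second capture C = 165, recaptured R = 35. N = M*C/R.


N = M * C / R = 278 * 165 / 35 = 45870 / 35 = 1310.57 ≈ 1311

1311 individuals


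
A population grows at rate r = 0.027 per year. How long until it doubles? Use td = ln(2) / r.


td = ln(2) / 0.027 = 0.693147 / 0.027 = 25.6721 ≈ 25.7 years

25.7 years


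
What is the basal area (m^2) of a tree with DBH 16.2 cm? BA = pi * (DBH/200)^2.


D/200 = 16.2/200 = 0.081 m
(D/200)^2 = 0.081^2 = 0.006561
BA = 3.141593 * 0.006561 = 0.0206120 ≈ 0.0206 m^2

0.0206 m^2


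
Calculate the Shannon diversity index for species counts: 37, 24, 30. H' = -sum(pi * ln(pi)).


Total N = 37 + 24 + 30 = 91
Per-species terms:
  p = 37/91 = 0.406593; ln(p) = -0.899943; p*ln(p) = 0.406593 * (-0.899943) = -0.365911
  p = 24/91 = 0.263736; ln(p) = -1.332807; p*ln(p) = 0.263736 * (-1.332807) = -0.351509
  p = 30/91 = 0.329670; ln(p) = -1.109663; p*ln(p) = 0.329670 * (-1.109663) = -0.365823
sum(p*ln(p)) = (-0.365911) + (-0.351509) + (-0.365823) = -1.083243
H' = -(-1.083243) = 1.083243 ≈ 1.0832

1.0832


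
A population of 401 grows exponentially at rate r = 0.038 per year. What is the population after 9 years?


r*t = 0.038 * 9 = 0.342
exp(0.342) = 1.40776
N = 401 * 1.40776 = 564.512 ≈ 565

565


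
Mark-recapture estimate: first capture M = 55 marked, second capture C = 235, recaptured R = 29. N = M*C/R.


N = M * C / R = 55 * 235 / 29 = 12925 / 29 = 445.69 ≈ 446

446 individuals


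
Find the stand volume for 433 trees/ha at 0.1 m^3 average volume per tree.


V_stand = 433 * 0.1 = 43.3 m^3/ha

43.3 m^3/ha


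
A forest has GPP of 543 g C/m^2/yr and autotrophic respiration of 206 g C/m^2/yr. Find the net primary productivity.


NPP = GPP - Ra = 543 - 206 = 337 g C/m^2/yr

337 g C/m^2/yr


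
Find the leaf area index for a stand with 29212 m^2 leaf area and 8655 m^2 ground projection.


LAI = 29212 / 8655 = 3.3752 ≈ 3.38

3.38


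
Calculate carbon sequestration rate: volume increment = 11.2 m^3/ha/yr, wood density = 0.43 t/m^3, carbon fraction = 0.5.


C = 11.2 * 0.43 * 0.5 = 2.408 ≈ 2.41 t C/ha/yr

2.41 t C/ha/yr


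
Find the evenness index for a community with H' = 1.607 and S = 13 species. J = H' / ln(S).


ln(13) = 2.56495
J = H' / ln(S) = 1.607 / 2.56495 = 0.626523 ≈ 0.6265

0.6265


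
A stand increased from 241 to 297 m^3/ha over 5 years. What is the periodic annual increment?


PAI = (V2 - V1) / period = (297 - 241) / 5 = 56 / 5 = 11.20 m^3/ha/yr

11.20 m^3/ha/yr


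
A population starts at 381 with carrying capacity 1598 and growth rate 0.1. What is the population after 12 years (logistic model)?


(K - N0)/N0 = (1598 - 381)/381 = 1217/381 = 3.19423
r*t = 0.1 * 12 = 1.2; exp(-1.2) = 0.301194
3.19423 * 0.301194 = 0.962083
1 + 0.962083 = 1.96208
N = 1598 / 1.96208 = 814.442 ≈ 814

814


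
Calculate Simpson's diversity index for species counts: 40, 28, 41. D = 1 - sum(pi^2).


Total N = 40 + 28 + 41 = 109
Per-species terms:
  p = 40/109 = 0.366972; p^2 = 0.366972^2 = 0.134668
  p = 28/109 = 0.256881; p^2 = 0.256881^2 = 0.065988
  p = 41/109 = 0.376147; p^2 = 0.376147^2 = 0.141487
sum(p^2) = 0.134668 + 0.065988 + 0.141487 = 0.342143
D = 1 - 0.342143 = 0.657857 ≈ 0.6579

0.6579


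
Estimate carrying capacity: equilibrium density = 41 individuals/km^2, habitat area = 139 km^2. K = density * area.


K = 41 * 139 = 5699 individuals

5699 individuals


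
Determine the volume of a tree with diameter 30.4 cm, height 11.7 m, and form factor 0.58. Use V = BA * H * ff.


(D/200)^2 = (30.4/200)^2 = 0.152^2 = 0.023104
BA = 3.141593 * 0.023104 = 0.0725834 m^2
V = 0.0725834 * 11.7 * 0.58 = 0.492551 ≈ 0.493 m^3

0.493 m^3


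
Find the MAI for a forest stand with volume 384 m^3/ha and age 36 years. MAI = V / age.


MAI = 384 / 36 = 10.6667 ≈ 10.67 m^3/ha/yr

10.67 m^3/ha/yr


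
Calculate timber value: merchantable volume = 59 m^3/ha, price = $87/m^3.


Value = 59 * 87 = $5133/ha

$5133/ha


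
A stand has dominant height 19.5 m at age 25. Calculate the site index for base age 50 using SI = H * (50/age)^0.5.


50/25 = 2.00000
(2.00000)^0.5 = 1.41421
SI = 19.5 * 1.41421 = 27.5771 ≈ 27.6 m

27.6 m


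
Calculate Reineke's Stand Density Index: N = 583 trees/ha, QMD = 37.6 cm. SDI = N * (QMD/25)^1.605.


QMD/25 = 37.6/25 = 1.504
(1.504)^1.605 = exp(1.605 * ln(1.504)) = exp(1.605 * 0.408128) = exp(0.655045) = 1.92523
SDI = 583 * 1.92523 = 1122.41 ≈ 1122

1122


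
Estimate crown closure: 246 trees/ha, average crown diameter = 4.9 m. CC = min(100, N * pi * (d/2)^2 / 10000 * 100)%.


(d/2)^2 = (4.9/2)^2 = 2.45^2 = 6.0025
Crown area = 3.141593 * 6.0025 = 18.8574 m^2
N * area / 10000 * 100 = 246 * 18.8574 / 10000 * 100 = 46.3892
CC = min(100, 46.3892) = 46.3892 ≈ 46.4%

46.4%


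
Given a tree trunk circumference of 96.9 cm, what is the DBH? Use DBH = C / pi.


DBH = C / pi = 96.9 / 3.141593 = 30.8442 ≈ 30.84 cm

30.84 cm


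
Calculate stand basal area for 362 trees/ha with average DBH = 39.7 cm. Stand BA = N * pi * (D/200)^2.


(D/200)^2 = (39.7/200)^2 = 0.1985^2 = 0.03940225
Individual BA = 3.141593 * 0.03940225 = 0.123786 m^2
Stand BA = 362 * 0.123786 = 44.8105 ≈ 44.81 m^2/ha

44.81 m^2/ha


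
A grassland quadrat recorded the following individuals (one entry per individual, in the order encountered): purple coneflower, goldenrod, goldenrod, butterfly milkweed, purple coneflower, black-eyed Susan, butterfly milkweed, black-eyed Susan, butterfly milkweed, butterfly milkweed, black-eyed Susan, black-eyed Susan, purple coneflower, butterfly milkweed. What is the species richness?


Total individuals logged = 14
Distinct species (count of individuals): purple coneflower (3), goldenrod (2), butterfly milkweed (5), black-eyed Susan (4)
Species richness = number of distinct species = 4

4


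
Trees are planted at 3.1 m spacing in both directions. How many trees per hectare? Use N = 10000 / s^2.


N = 10000 / 3.1^2 = 10000 / 9.61 = 1040.58 ≈ 1041 trees/ha

1041 trees/ha


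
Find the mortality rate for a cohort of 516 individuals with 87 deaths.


Mortality rate = 87 / 516 = 0.168605 ≈ 0.1686

0.1686


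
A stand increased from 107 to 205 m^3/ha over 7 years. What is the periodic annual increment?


PAI = (V2 - V1) / period = (205 - 107) / 7 = 98 / 7 = 14.00 m^3/ha/yr

14.00 m^3/ha/yr


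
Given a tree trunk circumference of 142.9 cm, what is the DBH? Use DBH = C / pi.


DBH = C / pi = 142.9 / 3.141593 = 45.4865 ≈ 45.49 cm

45.49 cm


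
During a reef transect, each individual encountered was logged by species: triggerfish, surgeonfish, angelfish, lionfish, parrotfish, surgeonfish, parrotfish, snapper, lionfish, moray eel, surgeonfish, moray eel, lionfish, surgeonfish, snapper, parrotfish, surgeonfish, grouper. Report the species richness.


Total individuals logged = 18
Distinct species (count of individuals): triggerfish (1), surgeonfish (5), angelfish (1), lionfish (3), parrotfish (3), snapper (2), moray eel (2), grouper (1)
Species richness = number of distinct species = 8

8


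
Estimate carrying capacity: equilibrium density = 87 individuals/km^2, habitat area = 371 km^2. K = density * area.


K = 87 * 371 = 32277 individuals

32277 individuals


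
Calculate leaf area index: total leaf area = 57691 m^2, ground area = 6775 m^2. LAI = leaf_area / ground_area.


LAI = 57691 / 6775 = 8.5153 ≈ 8.52

8.52


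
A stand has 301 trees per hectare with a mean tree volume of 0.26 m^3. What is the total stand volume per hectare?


V_stand = 301 * 0.26 = 78.26 ≈ 78.3 m^3/ha

78.3 m^3/ha


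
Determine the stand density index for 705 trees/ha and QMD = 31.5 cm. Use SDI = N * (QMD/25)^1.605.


QMD/25 = 31.5/25 = 1.26
(1.26)^1.605 = exp(1.605 * ln(1.26)) = exp(1.605 * 0.231112) = exp(0.370935) = 1.44909
SDI = 705 * 1.44909 = 1021.61 ≈ 1022

1022


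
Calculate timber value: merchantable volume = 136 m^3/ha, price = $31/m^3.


Value = 136 * 31 = $4216/ha

$4216/ha


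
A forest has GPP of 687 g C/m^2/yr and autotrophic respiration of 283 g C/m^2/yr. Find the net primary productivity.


NPP = GPP - Ra = 687 - 283 = 404 g C/m^2/yr

404 g C/m^2/yr


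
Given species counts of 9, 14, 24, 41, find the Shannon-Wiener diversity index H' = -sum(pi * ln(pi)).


Total N = 9 + 14 + 24 + 41 = 88
Per-species terms:
  p = 9/88 = 0.102273; ln(p) = -2.280110; p*ln(p) = 0.102273 * (-2.280110) = -0.233194
  p = 14/88 = 0.159091; ln(p) = -1.838279; p*ln(p) = 0.159091 * (-1.838279) = -0.292454
  p = 24/88 = 0.272727; ln(p) = -1.299284; p*ln(p) = 0.272727 * (-1.299284) = -0.354350
  p = 41/88 = 0.465909; ln(p) = -0.763765; p*ln(p) = 0.465909 * (-0.763765) = -0.355845
sum(p*ln(p)) = (-0.233194) + (-0.292454) + (-0.354350) + (-0.355845) = -1.235843
H' = -(-1.235843) = 1.235843 ≈ 1.2358

1.2358


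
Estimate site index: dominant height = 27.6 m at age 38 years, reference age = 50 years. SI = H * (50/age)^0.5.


50/38 = 1.31579
(1.31579)^0.5 = 1.14708
SI = 27.6 * 1.14708 = 31.6594 ≈ 31.7 m

31.7 m


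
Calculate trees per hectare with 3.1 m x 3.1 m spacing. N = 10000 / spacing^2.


N = 10000 / 3.1^2 = 10000 / 9.61 = 1040.58 ≈ 1041 trees/ha

1041 trees/ha


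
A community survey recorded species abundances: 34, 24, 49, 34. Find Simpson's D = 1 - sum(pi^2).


Total N = 34 + 24 + 49 + 34 = 141
Per-species terms:
  p = 34/141 = 0.241135; p^2 = 0.241135^2 = 0.058146
  p = 24/141 = 0.170213; p^2 = 0.170213^2 = 0.028972
  p = 49/141 = 0.347518; p^2 = 0.347518^2 = 0.120769
  p = 34/141 = 0.241135; p^2 = 0.241135^2 = 0.058146
sum(p^2) = 0.058146 + 0.028972 + 0.120769 + 0.058146 = 0.266033
D = 1 - 0.266033 = 0.733967 ≈ 0.7340

0.7340


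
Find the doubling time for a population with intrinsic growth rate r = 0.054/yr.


td = ln(2) / 0.054 = 0.693147 / 0.054 = 12.8361 ≈ 12.8 years

12.8 years
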